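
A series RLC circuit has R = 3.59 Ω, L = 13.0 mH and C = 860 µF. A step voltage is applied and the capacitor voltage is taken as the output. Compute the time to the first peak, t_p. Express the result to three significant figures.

For a series RLC circuit (capacitor voltage as output), ω_n = 1/√(LC) = 1/√(13.0 mH · 860 µF) = 299 rad/s.
ζ = (R/2)·√(C/L) = (3.59/2)·√(860 µF/13.0 mH) = 0.462.
ω_d = 299·√(1 − 0.462²) = 265 rad/s. t_p = π/ω_d = 0.0118 s.

t_p ≈ 0.0118 s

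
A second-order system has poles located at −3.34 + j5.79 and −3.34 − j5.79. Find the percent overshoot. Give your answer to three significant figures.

With σ = 3.34, ω_d = 5.79: ω_n = √(σ²+ω_d²) = 6.68 rad/s, ζ = σ/ω_n = 0.500.
%OS = 100 e^{−πζ/√(1−ζ²)} with ζ = 0.500 gives 16.3%.

%OS ≈ 16.3%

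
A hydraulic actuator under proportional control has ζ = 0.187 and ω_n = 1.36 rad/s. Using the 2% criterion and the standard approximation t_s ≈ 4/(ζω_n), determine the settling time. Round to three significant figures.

t_s ≈ 15.7 s

t_s ≈ 4/(ζω_n) = 4/(0.187 × 1.36) = 15.7 s.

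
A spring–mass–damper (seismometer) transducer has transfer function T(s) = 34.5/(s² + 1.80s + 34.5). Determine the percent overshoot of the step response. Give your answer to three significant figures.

ω_n = √34.5 = 5.87 rad/s; ζ = 1.80/(2·5.87) = 0.153.
Overshoot: exp(−π·0.153/√(1−0.153²)) = 0.614, i.e. 61.4%.

%OS ≈ 61.4%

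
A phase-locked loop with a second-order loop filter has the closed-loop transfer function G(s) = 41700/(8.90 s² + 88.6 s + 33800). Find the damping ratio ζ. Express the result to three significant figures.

Dividing through by 8.90: denominator becomes s² + 9.955 s + 3798.
So ω_n = √3798 = 61.6 rad/s and ζ = 9.955/(2·61.6) = 0.0808.

ζ ≈ 0.0808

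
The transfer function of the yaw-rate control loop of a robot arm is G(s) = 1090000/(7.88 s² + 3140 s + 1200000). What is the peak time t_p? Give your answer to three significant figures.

t_p ≈ 0.00936 s

Dividing through by 7.88: denominator becomes s² + 398.5 s + 152300.
So ω_n = √152300 = 390 rad/s and ζ = 398.5/(2·390) = 0.511.
ω_d = 390·√(1 − 0.511²) = 336 rad/s. t_p = π/ω_d = 0.00936 s.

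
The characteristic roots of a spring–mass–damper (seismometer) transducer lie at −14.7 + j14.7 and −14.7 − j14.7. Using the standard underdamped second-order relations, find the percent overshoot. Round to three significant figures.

%OS ≈ 4.32%

With σ = 14.7, ω_d = 14.7: ω_n = √(σ²+ω_d²) = 20.8 rad/s, ζ = σ/ω_n = 0.707.
%OS = 100·exp(−πζ/√(1−ζ²)) = 4.32%.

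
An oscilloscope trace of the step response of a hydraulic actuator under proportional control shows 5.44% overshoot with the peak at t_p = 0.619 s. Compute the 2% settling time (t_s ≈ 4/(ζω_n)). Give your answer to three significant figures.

From the overshoot, ζ = −ln(OS)/√(π²+ln²(OS)) = 0.680.
t_p = π/ω_d ⇒ ω_d = 5.08 rad/s; then ω_n = ω_d/√(1−ζ²) = 6.92 rad/s.
t_s ≈ 4/(ζω_n) = 4/(0.680·6.92) = 0.850 s.

t_s ≈ 0.850 s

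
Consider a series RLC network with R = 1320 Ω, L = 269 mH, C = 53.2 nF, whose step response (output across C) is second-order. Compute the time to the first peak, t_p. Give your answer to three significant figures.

t_p ≈ 0.000393 s

For a series RLC circuit (capacitor voltage as output), ω_n = 1/√(LC) = 1/√(269 mH · 53.2 nF) = 8360 rad/s.
ζ = (R/2)·√(C/L) = (1320/2)·√(53.2 nF/269 mH) = 0.294.
ω_d = ω_n√(1−ζ²) = 7990 rad/s. t_p = π/ω_d = 0.000393 s.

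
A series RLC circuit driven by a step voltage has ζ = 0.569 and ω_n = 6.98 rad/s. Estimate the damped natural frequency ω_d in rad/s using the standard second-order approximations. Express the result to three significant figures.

ω_d ≈ 5.74 rad/s

ω_d = ω_n√(1−ζ²) = 6.98·√0.676 = 5.74 rad/s.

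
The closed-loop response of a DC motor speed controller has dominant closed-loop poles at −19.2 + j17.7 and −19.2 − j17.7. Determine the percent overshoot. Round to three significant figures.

The poles are at −σ ± jω_d with σ = 19.2 and ω_d = 17.7, so ω_n = √(σ²+ω_d²) = 26.1 rad/s and ζ = σ/ω_n = 0.735.
Overshoot: exp(−π·0.735/√(1−0.735²)) = 0.0331, i.e. 3.31%.

%OS ≈ 3.31%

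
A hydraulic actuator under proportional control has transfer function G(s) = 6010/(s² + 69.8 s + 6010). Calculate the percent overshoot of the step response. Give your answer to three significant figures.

Comparing the denominator to s² + 2ζω_n s + ω_n²: ω_n = √6010 = 77.5 rad/s, and 2ζω_n = 69.8 so ζ = 69.8/(2·77.5) = 0.450.
%OS = 100 e^{−πζ/√(1−ζ²)} with ζ = 0.450 gives 20.5%.

%OS ≈ 20.5%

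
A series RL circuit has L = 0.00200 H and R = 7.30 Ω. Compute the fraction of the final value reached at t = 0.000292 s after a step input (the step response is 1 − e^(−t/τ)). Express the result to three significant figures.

τ = L/R = 0.00200/7.30 = 0.000274 s.
y(t)/y_∞ = 1 − e^(−t/τ) = 1 − e^(−0.000292/0.000274) = 1 − e^(−1.07) = 0.656.

y/y_∞ ≈ 0.656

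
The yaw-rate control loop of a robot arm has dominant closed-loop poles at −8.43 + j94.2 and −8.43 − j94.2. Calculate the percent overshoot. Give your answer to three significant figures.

With σ = 8.43, ω_d = 94.2: ω_n = √(σ²+ω_d²) = 94.6 rad/s, ζ = σ/ω_n = 0.0891.
%OS = 100 e^{−πζ/√(1−ζ²)} with ζ = 0.0891 gives 75.5%.

%OS ≈ 75.5%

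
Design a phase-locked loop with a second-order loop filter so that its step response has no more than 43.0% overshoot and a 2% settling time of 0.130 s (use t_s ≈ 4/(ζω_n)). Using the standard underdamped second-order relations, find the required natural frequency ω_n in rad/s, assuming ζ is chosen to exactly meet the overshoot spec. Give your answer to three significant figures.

ω_n ≈ 119 rad/s

ζ = −ln(OS)/√(π² + (ln OS)²). With OS = 0.430, ln OS = −0.8440 and ζ = 0.8440/3.253 = 0.259.
From t_s ≈ 4/(ζω_n): ω_n = 4/(ζ·t_s) = 4/(0.259·0.130) = 119 rad/s.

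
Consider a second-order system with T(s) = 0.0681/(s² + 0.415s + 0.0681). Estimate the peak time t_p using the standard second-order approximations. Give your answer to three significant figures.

t_p ≈ 19.9 s

ω_n = √0.0681 = 0.261 rad/s; ζ = 0.415/(2·0.261) = 0.795.
ω_d = 0.261·√(1 − 0.795²) = 0.158 rad/s. Then t_p = π/ω_d = 19.9 s.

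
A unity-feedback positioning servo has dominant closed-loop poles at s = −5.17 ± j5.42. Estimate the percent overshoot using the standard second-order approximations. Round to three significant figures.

With σ = 5.17, ω_d = 5.42: ω_n = √(σ²+ω_d²) = 7.49 rad/s, ζ = σ/ω_n = 0.690.
Overshoot: exp(−π·0.690/√(1−0.690²)) = 0.0500, i.e. 5.00%.

%OS ≈ 5.00%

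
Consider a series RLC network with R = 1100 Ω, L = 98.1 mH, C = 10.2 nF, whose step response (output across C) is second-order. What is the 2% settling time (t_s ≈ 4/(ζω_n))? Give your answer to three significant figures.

t_s ≈ 0.000713 s

For a series RLC circuit (capacitor voltage as output), ω_n = 1/√(LC) = 1/√(98.1 mH · 10.2 nF) = 31600 rad/s.
ζ = (R/2)·√(C/L) = (1100/2)·√(10.2 nF/98.1 mH) = 0.177.
t_s ≈ 4/(ζω_n) = 0.000713 s.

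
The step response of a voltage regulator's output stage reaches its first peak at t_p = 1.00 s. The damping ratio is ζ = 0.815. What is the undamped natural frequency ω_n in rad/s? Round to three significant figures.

Peak time t_p = π/ω_d, so ω_d = π/t_p = π/1.00 = 3.14 rad/s.
ω_n = ω_d/√(1−ζ²) = 3.14/√0.336 = 5.42 rad/s.

ω_n ≈ 5.42 rad/s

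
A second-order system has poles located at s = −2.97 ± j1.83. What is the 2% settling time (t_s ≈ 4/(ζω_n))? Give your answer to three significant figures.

t_s ≈ 1.35 s

For poles at −σ ± jω_d, ζω_n = σ = 2.97, so t_s ≈ 4/σ = 1.35 s.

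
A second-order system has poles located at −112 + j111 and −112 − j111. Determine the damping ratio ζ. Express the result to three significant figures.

ζ ≈ 0.710

With σ = 112, ω_d = 111: ω_n = √(σ²+ω_d²) = 158 rad/s, ζ = σ/ω_n = 0.710.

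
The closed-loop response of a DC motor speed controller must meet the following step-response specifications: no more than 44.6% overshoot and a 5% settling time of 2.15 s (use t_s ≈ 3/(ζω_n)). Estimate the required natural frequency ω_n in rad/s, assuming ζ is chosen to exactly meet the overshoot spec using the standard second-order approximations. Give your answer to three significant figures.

ω_n ≈ 5.61 rad/s

From %OS = 100·exp(−πζ/√(1−ζ²)), invert to get ζ = −ln(OS)/√(π² + ln²(OS)) with OS = 0.446.
−ln 0.446 = 0.8074, so ζ = 0.8074/√(π² + 0.6520) = 0.249.
Then ω_n = 3/(ζ t_s) = 3/(0.249 × 2.15) = 5.61 rad/s.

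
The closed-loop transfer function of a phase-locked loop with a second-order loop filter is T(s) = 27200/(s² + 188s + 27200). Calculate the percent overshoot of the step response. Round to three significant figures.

Matching coefficients with s² + 2ζω_n s + ω_n² gives ω_n² = 27200 ⇒ ω_n = 165 rad/s, and ζ = 188/(2ω_n) = 0.570.
%OS = 100 e^{−πζ/√(1−ζ²)} with ζ = 0.570 gives 11.3%.

%OS ≈ 11.3%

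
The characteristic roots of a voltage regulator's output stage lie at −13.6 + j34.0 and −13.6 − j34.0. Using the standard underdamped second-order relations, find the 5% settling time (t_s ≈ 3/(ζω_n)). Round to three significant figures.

For poles at −σ ± jω_d, ζω_n = σ = 13.6, so t_s ≈ 3/σ = 0.221 s.

t_s ≈ 0.221 s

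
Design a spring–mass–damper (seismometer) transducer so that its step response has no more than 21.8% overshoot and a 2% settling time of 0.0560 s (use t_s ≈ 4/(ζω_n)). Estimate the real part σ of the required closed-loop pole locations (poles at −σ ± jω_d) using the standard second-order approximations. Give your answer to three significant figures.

The settling-time spec alone fixes σ = ζω_n = 4/t_s = 4/0.0560 = 71.4.
(Overshoot then fixes ζ = 0.436 and hence ω_d = σ·√(1−ζ²)/ζ = 147 rad/s.)

σ ≈ 71.4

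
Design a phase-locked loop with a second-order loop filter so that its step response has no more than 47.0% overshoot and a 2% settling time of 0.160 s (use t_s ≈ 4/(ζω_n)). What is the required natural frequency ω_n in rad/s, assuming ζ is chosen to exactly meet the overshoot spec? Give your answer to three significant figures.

ω_n ≈ 107 rad/s

Inverting the overshoot relation: ζ = |ln 0.470|/√(π² + ln²0.470) = 0.234.
Then ω_n = 4/(ζ t_s) = 4/(0.234 × 0.160) = 107 rad/s.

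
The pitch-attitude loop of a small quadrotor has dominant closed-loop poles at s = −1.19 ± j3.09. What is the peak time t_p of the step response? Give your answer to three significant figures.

t_p ≈ 1.02 s

t_p = π/ω_d with ω_d = 3.09 (the imaginary part), so t_p = 1.02 s.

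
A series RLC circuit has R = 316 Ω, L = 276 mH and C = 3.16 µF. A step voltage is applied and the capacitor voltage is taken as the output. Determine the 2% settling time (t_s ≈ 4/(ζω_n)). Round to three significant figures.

For a series RLC circuit (capacitor voltage as output), ω_n = 1/√(LC) = 1/√(276 mH · 3.16 µF) = 1070 rad/s.
ζ = (R/2)·√(C/L) = (316/2)·√(3.16 µF/276 mH) = 0.535.
t_s ≈ 4/(ζω_n) = 0.00699 s.

t_s ≈ 0.00699 s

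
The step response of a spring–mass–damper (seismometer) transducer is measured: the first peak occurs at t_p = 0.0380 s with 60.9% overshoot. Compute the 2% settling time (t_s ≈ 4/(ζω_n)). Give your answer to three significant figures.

t_s ≈ 0.306 s

From the overshoot, ζ = −ln(OS)/√(π²+ln²(OS)) = 0.156.
t_p = π/ω_d ⇒ ω_d = 82.7 rad/s; then ω_n = ω_d/√(1−ζ²) = 83.7 rad/s.
t_s ≈ 4/(ζω_n) = 4/(0.156·83.7) = 0.306 s.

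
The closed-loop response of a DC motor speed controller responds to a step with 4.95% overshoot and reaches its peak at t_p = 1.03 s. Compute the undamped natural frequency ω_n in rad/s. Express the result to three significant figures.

From the overshoot, ζ = −ln(OS)/√(π²+ln²(OS)) = 0.691.
t_p = π/ω_d ⇒ ω_d = 3.05 rad/s; then ω_n = ω_d/√(1−ζ²) = 4.22 rad/s.

ω_n ≈ 4.22 rad/s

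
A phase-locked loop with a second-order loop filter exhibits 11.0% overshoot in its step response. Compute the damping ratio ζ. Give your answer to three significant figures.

ζ ≈ 0.575

Inverting the overshoot relation: ζ = |ln 0.110|/√(π² + ln²0.110) = 0.575.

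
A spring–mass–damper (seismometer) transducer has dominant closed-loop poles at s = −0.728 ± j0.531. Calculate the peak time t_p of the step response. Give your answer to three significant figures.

t_p ≈ 5.92 s

t_p = π/ω_d with ω_d = 0.531 (the imaginary part), so t_p = 5.92 s.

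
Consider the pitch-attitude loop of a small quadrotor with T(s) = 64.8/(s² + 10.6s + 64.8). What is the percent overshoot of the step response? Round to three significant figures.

%OS ≈ 6.40%

ω_n = √64.8 = 8.05 rad/s; ζ = 10.6/(2·8.05) = 0.658.
%OS = 100·exp(−πζ/√(1−ζ²)) = 6.40%.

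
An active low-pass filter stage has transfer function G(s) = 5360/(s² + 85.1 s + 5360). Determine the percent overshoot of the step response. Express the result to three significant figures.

Matching coefficients with s² + 2ζω_n s + ω_n² gives ω_n² = 5360 ⇒ ω_n = 73.2 rad/s, and ζ = 85.1/(2ω_n) = 0.581.
%OS = 100·exp(−πζ/√(1−ζ²)) = 10.6%.

%OS ≈ 10.6%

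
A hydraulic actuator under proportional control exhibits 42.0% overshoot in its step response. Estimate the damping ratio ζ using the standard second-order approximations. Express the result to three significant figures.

ζ ≈ 0.266

From %OS = 100·exp(−πζ/√(1−ζ²)), invert to get ζ = −ln(OS)/√(π² + ln²(OS)) with OS = 0.420.
−ln 0.420 = 0.8675, so ζ = 0.8675/√(π² + 0.7526) = 0.266.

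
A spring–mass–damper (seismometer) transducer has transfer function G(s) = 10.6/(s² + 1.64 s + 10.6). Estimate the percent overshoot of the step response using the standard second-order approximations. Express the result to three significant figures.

%OS ≈ 44.1%

Comparing the denominator to s² + 2ζω_n s + ω_n²: ω_n = √10.6 = 3.26 rad/s, and 2ζω_n = 1.64 so ζ = 1.64/(2·3.26) = 0.252.
%OS = 100·exp(−πζ/√(1−ζ²)) = 44.1%.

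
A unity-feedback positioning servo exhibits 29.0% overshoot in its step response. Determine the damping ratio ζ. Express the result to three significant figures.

ζ ≈ 0.367

Inverting the overshoot relation: ζ = |ln 0.290|/√(π² + ln²0.290) = 0.367.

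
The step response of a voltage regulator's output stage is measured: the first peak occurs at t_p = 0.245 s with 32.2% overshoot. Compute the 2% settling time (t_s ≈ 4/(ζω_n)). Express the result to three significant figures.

ζ from %OS: ζ = |ln 0.322|/√(π²+ln²0.322) = 0.339.
From t_p = π/ω_d, ω_d = π/0.245 = 12.8 rad/s, so ω_n = ω_d/√(1−ζ²) = 13.6 rad/s.
t_s ≈ 4/(ζω_n) = 4/(0.339·13.6) = 0.865 s.

t_s ≈ 0.865 s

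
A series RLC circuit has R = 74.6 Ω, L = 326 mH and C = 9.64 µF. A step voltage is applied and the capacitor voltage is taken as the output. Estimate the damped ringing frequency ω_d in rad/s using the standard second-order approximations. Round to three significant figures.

For a series RLC circuit (capacitor voltage as output), ω_n = 1/√(LC) = 1/√(326 mH · 9.64 µF) = 564 rad/s.
ζ = (R/2)·√(C/L) = (74.6/2)·√(9.64 µF/326 mH) = 0.203.
ω_d = ω_n√(1−ζ²) = 552 rad/s.

ω_d ≈ 552 rad/s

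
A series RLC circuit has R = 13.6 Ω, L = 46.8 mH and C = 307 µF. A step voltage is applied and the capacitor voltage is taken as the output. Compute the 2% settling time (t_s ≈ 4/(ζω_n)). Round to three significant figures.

For a series RLC circuit (capacitor voltage as output), ω_n = 1/√(LC) = 1/√(46.8 mH · 307 µF) = 264 rad/s.
ζ = (R/2)·√(C/L) = (13.6/2)·√(307 µF/46.8 mH) = 0.551.
t_s ≈ 4/(ζω_n) = 0.0275 s.

t_s ≈ 0.0275 s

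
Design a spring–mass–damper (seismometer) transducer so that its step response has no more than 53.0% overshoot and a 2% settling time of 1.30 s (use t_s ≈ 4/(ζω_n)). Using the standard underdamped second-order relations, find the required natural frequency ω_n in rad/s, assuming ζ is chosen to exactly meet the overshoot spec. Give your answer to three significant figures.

Inverting the overshoot relation: ζ = |ln 0.530|/√(π² + ln²0.530) = 0.198.
From t_s ≈ 4/(ζω_n): ω_n = 4/(ζ·t_s) = 4/(0.198·1.30) = 15.5 rad/s.

ω_n ≈ 15.5 rad/s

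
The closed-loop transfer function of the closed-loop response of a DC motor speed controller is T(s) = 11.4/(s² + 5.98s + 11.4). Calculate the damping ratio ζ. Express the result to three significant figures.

ω_n = √11.4 = 3.38 rad/s; ζ = 5.98/(2·3.38) = 0.886.

ζ ≈ 0.886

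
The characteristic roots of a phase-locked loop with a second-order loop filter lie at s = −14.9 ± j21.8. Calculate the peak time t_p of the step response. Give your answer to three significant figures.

t_p ≈ 0.144 s

t_p = π/ω_d with ω_d = 21.8 (the imaginary part), so t_p = 0.144 s.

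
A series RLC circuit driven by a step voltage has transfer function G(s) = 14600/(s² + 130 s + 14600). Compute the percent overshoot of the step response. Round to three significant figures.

ω_n = √14600 = 121 rad/s; ζ = 130/(2·121) = 0.538.
%OS = 100 e^{−πζ/√(1−ζ²)} with ζ = 0.538 gives 13.5%.

%OS ≈ 13.5%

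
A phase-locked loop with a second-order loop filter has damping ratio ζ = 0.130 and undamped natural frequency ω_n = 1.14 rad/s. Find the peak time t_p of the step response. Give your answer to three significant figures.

The damped frequency is ω_d = ω_n√(1−ζ²) = 1.14·√(1−0.0169) = 1.13 rad/s.
Peak time t_p = π/ω_d = π/1.13 = 2.78 s.

t_p ≈ 2.78 s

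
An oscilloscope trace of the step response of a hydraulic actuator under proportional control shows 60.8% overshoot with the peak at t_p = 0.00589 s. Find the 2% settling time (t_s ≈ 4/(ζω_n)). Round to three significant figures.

t_s ≈ 0.0473 s

ζ from %OS: ζ = |ln 0.608|/√(π²+ln²0.608) = 0.156.
t_p = π/ω_d ⇒ ω_d = 533 rad/s; then ω_n = ω_d/√(1−ζ²) = 540 rad/s.
t_s ≈ 4/(ζω_n) = 4/(0.156·540) = 0.0473 s.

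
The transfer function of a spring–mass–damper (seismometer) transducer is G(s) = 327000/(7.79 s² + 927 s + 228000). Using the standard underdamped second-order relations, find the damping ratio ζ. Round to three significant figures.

Dividing through by 7.79: denominator becomes s² + 119.0 s + 29270.
So ω_n = √29270 = 171 rad/s and ζ = 119.0/(2·171) = 0.348.

ζ ≈ 0.348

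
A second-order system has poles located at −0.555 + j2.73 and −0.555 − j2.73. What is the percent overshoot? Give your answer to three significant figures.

|pole| = ω_n = √(0.555² + 2.73²) = 2.79 rad/s; ζ = cos θ = σ/ω_n = 0.199.
%OS = 100·exp(−πζ/√(1−ζ²)) = 52.8%.

%OS ≈ 52.8%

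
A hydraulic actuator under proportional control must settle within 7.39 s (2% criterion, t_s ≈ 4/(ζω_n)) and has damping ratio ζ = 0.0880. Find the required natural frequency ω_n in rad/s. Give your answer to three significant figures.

ω_n ≈ 6.15 rad/s

Rearranging t_s ≈ 4/(ζω_n) gives ω_n = 4/(ζ·t_s) = 4/(0.0880 × 7.39) = 6.15 rad/s.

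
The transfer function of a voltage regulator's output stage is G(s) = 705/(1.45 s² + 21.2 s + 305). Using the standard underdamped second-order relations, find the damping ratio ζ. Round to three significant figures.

ζ ≈ 0.504

Dividing through by 1.45: denominator becomes s² + 14.62 s + 210.3.
So ω_n = √210.3 = 14.5 rad/s and ζ = 14.62/(2·14.5) = 0.504.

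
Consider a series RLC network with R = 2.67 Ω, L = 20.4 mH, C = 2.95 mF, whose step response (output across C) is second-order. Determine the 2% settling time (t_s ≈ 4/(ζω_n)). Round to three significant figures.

t_s ≈ 0.0611 s

For a series RLC circuit (capacitor voltage as output), ω_n = 1/√(LC) = 1/√(20.4 mH · 2.95 mF) = 129 rad/s.
ζ = (R/2)·√(C/L) = (2.67/2)·√(2.95 mF/20.4 mH) = 0.508.
t_s ≈ 4/(ζω_n) = 0.0611 s.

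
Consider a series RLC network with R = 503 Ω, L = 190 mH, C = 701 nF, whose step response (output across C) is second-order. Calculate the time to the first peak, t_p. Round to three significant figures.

For a series RLC circuit (capacitor voltage as output), ω_n = 1/√(LC) = 1/√(190 mH · 701 nF) = 2740 rad/s.
ζ = (R/2)·√(C/L) = (503/2)·√(701 nF/190 mH) = 0.483.
The damped frequency ω_d = ω_n√(1−ζ²) = 2400 rad/s. t_p = π/ω_d = 0.00131 s.

t_p ≈ 0.00131 s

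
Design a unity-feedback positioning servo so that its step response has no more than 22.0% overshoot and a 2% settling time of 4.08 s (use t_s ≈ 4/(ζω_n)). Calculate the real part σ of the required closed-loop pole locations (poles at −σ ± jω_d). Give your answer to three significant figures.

σ ≈ 0.980

The settling-time spec alone fixes σ = ζω_n = 4/t_s = 4/4.08 = 0.980.
(Overshoot then fixes ζ = 0.434 and hence ω_d = σ·√(1−ζ²)/ζ = 2.03 rad/s.)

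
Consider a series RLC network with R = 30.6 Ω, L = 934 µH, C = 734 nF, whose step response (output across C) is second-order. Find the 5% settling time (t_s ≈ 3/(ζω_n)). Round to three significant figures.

t_s ≈ 0.000183 s

For a series RLC circuit (capacitor voltage as output), ω_n = 1/√(LC) = 1/√(934 µH · 734 nF) = 38200 rad/s.
ζ = (R/2)·√(C/L) = (30.6/2)·√(734 nF/934 µH) = 0.429.
t_s ≈ 3/(ζω_n) = 0.000183 s.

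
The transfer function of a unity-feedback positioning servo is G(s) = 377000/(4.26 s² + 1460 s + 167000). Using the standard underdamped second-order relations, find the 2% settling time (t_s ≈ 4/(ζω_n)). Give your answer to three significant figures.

t_s ≈ 0.0233 s

Dividing through by 4.26: denominator becomes s² + 342.7 s + 39200.
So ω_n = √39200 = 198 rad/s and ζ = 342.7/(2·198) = 0.865.
t_s ≈ 4/(ζω_n) = 0.0233 s.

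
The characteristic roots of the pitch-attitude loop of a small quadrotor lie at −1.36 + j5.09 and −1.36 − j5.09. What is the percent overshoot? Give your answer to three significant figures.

%OS ≈ 43.2%

The poles are at −σ ± jω_d with σ = 1.36 and ω_d = 5.09, so ω_n = √(σ²+ω_d²) = 5.27 rad/s and ζ = σ/ω_n = 0.258.
%OS = 100 e^{−πζ/√(1−ζ²)} with ζ = 0.258 gives 43.2%.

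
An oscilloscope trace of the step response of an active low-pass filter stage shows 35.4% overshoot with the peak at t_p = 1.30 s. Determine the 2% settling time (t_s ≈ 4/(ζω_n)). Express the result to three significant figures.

The overshoot fixes ζ = −ln(OS)/√(π²+ln²(OS)) = 0.314.
t_p = π/ω_d ⇒ ω_d = 2.42 rad/s; then ω_n = ω_d/√(1−ζ²) = 2.55 rad/s.
t_s ≈ 4/(ζω_n) = 4/(0.314·2.55) = 5.01 s.

t_s ≈ 5.01 s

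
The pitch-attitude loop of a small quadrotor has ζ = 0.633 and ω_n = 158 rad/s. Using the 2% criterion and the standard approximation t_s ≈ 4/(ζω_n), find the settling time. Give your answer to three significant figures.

t_s ≈ 4/(ζω_n) = 4/(0.633 × 158) = 0.0400 s.

t_s ≈ 0.0400 s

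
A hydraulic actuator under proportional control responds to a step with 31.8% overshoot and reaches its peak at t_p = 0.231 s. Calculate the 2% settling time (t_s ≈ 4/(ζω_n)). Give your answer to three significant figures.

From the overshoot, ζ = −ln(OS)/√(π²+ln²(OS)) = 0.343.
From t_p = π/ω_d, ω_d = π/0.231 = 13.6 rad/s, so ω_n = ω_d/√(1−ζ²) = 14.5 rad/s.
t_s ≈ 4/(ζω_n) = 4/(0.343·14.5) = 0.806 s.

t_s ≈ 0.806 s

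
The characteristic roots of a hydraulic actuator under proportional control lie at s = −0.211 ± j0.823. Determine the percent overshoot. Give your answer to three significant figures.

The poles are at −σ ± jω_d with σ = 0.211 and ω_d = 0.823, so ω_n = √(σ²+ω_d²) = 0.850 rad/s and ζ = σ/ω_n = 0.248.
Overshoot: exp(−π·0.248/√(1−0.248²)) = 0.447, i.e. 44.7%.

%OS ≈ 44.7%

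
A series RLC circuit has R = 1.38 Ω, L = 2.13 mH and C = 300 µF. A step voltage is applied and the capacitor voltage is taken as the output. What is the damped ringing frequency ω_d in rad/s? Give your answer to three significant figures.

For a series RLC circuit (capacitor voltage as output), ω_n = 1/√(LC) = 1/√(2.13 mH · 300 µF) = 1250 rad/s.
ζ = (R/2)·√(C/L) = (1.38/2)·√(300 µF/2.13 mH) = 0.259.
ω_d = 1250·√(1 − 0.259²) = 1210 rad/s.

ω_d ≈ 1210 rad/s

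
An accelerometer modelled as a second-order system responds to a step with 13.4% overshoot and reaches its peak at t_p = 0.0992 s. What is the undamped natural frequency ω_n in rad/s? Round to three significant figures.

ω_n ≈ 37.6 rad/s

From the overshoot, ζ = −ln(OS)/√(π²+ln²(OS)) = 0.539.
From t_p = π/ω_d, ω_d = π/0.0992 = 31.7 rad/s, so ω_n = ω_d/√(1−ζ²) = 37.6 rad/s.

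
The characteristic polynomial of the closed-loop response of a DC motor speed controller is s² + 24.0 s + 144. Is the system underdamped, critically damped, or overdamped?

a² − 4b = 24.0² − 4·144 = 0 (repeated real root); the system is critically damped.

critically damped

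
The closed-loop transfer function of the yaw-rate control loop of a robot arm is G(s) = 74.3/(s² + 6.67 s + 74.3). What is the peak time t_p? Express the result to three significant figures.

t_p ≈ 0.395 s

ω_n = √74.3 = 8.62 rad/s; ζ = 6.67/(2·8.62) = 0.387.
ω_d = ω_n√(1−ζ²) = 7.95 rad/s. Then t_p = π/ω_d = 0.395 s.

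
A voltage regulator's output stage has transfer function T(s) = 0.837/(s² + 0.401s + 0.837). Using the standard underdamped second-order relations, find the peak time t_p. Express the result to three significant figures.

ω_n = √0.837 = 0.915 rad/s; ζ = 0.401/(2·0.915) = 0.219.
ω_d = ω_n√(1−ζ²) = 0.893 rad/s. Then t_p = π/ω_d = 3.52 s.

t_p ≈ 3.52 s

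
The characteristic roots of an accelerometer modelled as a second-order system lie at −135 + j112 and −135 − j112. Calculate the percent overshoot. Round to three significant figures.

%OS ≈ 2.27%

With σ = 135, ω_d = 112: ω_n = √(σ²+ω_d²) = 175 rad/s, ζ = σ/ω_n = 0.770.
%OS = 100·exp(−πζ/√(1−ζ²)) = 2.27%.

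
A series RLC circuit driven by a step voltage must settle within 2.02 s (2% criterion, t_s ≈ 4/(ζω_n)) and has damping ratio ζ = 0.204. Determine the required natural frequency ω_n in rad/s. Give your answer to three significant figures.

Rearranging t_s ≈ 4/(ζω_n) gives ω_n = 4/(ζ·t_s) = 4/(0.204 × 2.02) = 9.71 rad/s.

ω_n ≈ 9.71 rad/s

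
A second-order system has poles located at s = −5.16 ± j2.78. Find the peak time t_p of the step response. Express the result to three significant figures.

t_p = π/ω_d with ω_d = 2.78 (the imaginary part), so t_p = 1.13 s.

t_p ≈ 1.13 s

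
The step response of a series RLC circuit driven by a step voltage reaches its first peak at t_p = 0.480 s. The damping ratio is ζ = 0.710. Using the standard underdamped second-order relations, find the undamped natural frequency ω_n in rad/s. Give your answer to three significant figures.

Peak time t_p = π/ω_d, so ω_d = π/t_p = π/0.480 = 6.54 rad/s.
ω_n = ω_d/√(1−ζ²) = 6.54/√0.496 = 9.29 rad/s.

ω_n ≈ 9.29 rad/s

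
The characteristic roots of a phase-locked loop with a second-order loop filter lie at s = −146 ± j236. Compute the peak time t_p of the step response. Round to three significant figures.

t_p ≈ 0.0133 s

t_p = π/ω_d with ω_d = 236 (the imaginary part), so t_p = 0.0133 s.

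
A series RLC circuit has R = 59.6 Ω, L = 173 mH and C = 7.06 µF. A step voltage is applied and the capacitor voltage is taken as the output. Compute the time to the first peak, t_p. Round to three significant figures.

t_p ≈ 0.00354 s

For a series RLC circuit (capacitor voltage as output), ω_n = 1/√(LC) = 1/√(173 mH · 7.06 µF) = 905 rad/s.
ζ = (R/2)·√(C/L) = (59.6/2)·√(7.06 µF/173 mH) = 0.190.
The damped frequency ω_d = ω_n√(1−ζ²) = 888 rad/s. t_p = π/ω_d = 0.00354 s.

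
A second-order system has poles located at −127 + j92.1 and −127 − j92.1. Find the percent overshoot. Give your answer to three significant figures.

%OS ≈ 1.31%

The poles are at −σ ± jω_d with σ = 127 and ω_d = 92.1, so ω_n = √(σ²+ω_d²) = 157 rad/s and ζ = σ/ω_n = 0.810.
%OS = 100 e^{−πζ/√(1−ζ²)} with ζ = 0.810 gives 1.31%.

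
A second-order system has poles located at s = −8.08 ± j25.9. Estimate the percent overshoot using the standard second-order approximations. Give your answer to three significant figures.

%OS ≈ 37.5%

With σ = 8.08, ω_d = 25.9: ω_n = √(σ²+ω_d²) = 27.1 rad/s, ζ = σ/ω_n = 0.298.
%OS = 100 e^{−πζ/√(1−ζ²)} with ζ = 0.298 gives 37.5%.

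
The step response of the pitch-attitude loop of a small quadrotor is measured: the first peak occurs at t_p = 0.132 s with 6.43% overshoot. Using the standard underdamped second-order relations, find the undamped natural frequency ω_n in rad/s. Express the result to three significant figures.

ω_n ≈ 31.6 rad/s

ζ from %OS: ζ = |ln 0.0643|/√(π²+ln²0.0643) = 0.658.
From t_p = π/ω_d, ω_d = π/0.132 = 23.8 rad/s, so ω_n = ω_d/√(1−ζ²) = 31.6 rad/s.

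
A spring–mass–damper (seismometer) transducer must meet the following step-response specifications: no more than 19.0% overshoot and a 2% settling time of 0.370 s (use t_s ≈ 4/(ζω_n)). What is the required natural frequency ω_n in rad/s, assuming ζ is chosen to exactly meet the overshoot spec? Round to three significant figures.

ω_n ≈ 23.1 rad/s

Inverting the overshoot relation: ζ = |ln 0.190|/√(π² + ln²0.190) = 0.467.
Then ω_n = 4/(ζ t_s) = 4/(0.467 × 0.370) = 23.1 rad/s.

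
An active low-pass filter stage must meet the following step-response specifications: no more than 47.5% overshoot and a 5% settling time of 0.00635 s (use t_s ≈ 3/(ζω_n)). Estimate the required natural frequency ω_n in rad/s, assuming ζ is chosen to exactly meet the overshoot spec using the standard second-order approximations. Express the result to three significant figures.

ζ = −ln(OS)/√(π² + (ln OS)²). With OS = 0.475, ln OS = −0.7444 and ζ = 0.7444/3.229 = 0.231.
From t_s ≈ 3/(ζω_n): ω_n = 3/(ζ·t_s) = 3/(0.231·0.00635) = 2050 rad/s.

ω_n ≈ 2050 rad/s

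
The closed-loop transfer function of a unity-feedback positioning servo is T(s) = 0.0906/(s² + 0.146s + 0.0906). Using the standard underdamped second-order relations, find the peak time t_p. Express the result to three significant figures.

ω_n = √0.0906 = 0.301 rad/s; ζ = 0.146/(2·0.301) = 0.243.
The damped frequency ω_d = ω_n√(1−ζ²) = 0.292 rad/s. Then t_p = π/ω_d = 10.8 s.

t_p ≈ 10.8 s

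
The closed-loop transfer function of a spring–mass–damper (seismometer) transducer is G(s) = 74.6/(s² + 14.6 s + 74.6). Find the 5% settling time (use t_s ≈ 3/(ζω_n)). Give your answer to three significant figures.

ω_n = √74.6 = 8.64 rad/s; ζ = 14.6/(2·8.64) = 0.845.
t_s ≈ 3/(ζω_n) = 3/(0.845·8.64) = 0.411 s.

t_s ≈ 0.411 s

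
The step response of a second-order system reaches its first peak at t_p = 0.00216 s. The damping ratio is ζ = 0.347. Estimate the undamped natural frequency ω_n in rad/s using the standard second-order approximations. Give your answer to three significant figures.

ω_n ≈ 1550 rad/s

Peak time t_p = π/ω_d, so ω_d = π/t_p = π/0.00216 = 1450 rad/s.
ω_n = ω_d/√(1−ζ²) = 1450/√0.880 = 1550 rad/s.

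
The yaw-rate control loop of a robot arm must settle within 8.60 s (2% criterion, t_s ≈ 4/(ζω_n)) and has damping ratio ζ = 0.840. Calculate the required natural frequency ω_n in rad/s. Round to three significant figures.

ω_n ≈ 0.554 rad/s

Rearranging t_s ≈ 4/(ζω_n) gives ω_n = 4/(ζ·t_s) = 4/(0.840 × 8.60) = 0.554 rad/s.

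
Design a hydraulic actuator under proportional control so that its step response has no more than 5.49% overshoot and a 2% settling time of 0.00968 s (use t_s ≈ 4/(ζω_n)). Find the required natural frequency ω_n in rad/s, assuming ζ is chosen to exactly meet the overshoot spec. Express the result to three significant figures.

ω_n ≈ 609 rad/s

From %OS = 100·exp(−πζ/√(1−ζ²)), invert to get ζ = −ln(OS)/√(π² + ln²(OS)) with OS = 0.0549.
−ln 0.0549 = 2.902, so ζ = 2.902/√(π² + 8.423) = 0.679.
Then ω_n = 4/(ζ t_s) = 4/(0.679 × 0.00968) = 609 rad/s.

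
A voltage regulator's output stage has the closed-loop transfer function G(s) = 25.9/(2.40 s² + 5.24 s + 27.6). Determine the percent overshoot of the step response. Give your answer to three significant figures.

%OS ≈ 34.4%

Dividing through by 2.40: denominator becomes s² + 2.183 s + 11.50.
So ω_n = √11.50 = 3.39 rad/s and ζ = 2.183/(2·3.39) = 0.322.
Overshoot: exp(−π·0.322/√(1−0.322²)) = 0.344, i.e. 34.4%.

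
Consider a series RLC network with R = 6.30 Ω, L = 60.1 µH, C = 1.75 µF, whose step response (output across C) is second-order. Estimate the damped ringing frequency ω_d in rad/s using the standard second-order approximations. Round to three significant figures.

For a series RLC circuit (capacitor voltage as output), ω_n = 1/√(LC) = 1/√(60.1 µH · 1.75 µF) = 97500 rad/s.
ζ = (R/2)·√(C/L) = (6.30/2)·√(1.75 µF/60.1 µH) = 0.538.
ω_d = 97500·√(1 − 0.538²) = 82200 rad/s.

ω_d ≈ 82200 rad/s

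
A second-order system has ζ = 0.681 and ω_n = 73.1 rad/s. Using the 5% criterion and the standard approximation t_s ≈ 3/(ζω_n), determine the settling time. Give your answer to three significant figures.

t_s ≈ 0.0603 s

t_s ≈ 3/(ζω_n) = 3/(0.681 × 73.1) = 0.0603 s.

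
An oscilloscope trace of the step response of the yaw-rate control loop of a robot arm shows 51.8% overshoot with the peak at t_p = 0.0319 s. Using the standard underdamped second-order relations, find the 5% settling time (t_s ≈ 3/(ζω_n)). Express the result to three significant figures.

ζ from %OS: ζ = |ln 0.518|/√(π²+ln²0.518) = 0.205.
t_p = π/ω_d ⇒ ω_d = 98.5 rad/s; then ω_n = ω_d/√(1−ζ²) = 101 rad/s.
t_s ≈ 3/(ζω_n) = 3/(0.205·101) = 0.145 s.

t_s ≈ 0.145 s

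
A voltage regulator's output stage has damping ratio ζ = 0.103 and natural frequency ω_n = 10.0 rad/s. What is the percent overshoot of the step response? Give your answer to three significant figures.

%OS ≈ 72.2%

For an underdamped second-order system, %OS = 100·exp(−πζ/√(1−ζ²)).
πζ/√(1−ζ²) = π·0.103/√(1−0.0106) = 0.3253, so %OS = 100·e^(−0.3253) = 72.2%.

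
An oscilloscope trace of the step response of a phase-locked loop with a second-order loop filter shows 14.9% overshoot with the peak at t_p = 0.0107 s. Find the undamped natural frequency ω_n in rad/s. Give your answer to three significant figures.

ω_n ≈ 343 rad/s

From the overshoot, ζ = −ln(OS)/√(π²+ln²(OS)) = 0.518.
From t_p = π/ω_d, ω_d = π/0.0107 = 294 rad/s, so ω_n = ω_d/√(1−ζ²) = 343 rad/s.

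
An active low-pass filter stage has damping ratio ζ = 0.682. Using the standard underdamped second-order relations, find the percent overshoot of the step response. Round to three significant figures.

%OS ≈ 5.34%

For an underdamped second-order system, %OS = 100·exp(−πζ/√(1−ζ²)).
πζ/√(1−ζ²) = π·0.682/√(1−0.465) = 2.930, so %OS = 100·e^(−2.930) = 5.34%.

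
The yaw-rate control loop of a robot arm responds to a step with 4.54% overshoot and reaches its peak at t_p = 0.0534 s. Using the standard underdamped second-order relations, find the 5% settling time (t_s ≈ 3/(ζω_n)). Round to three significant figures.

t_s ≈ 0.0518 s

The overshoot fixes ζ = −ln(OS)/√(π²+ln²(OS)) = 0.701.
t_p = π/ω_d ⇒ ω_d = 58.8 rad/s; then ω_n = ω_d/√(1−ζ²) = 82.5 rad/s.
t_s ≈ 3/(ζω_n) = 3/(0.701·82.5) = 0.0518 s.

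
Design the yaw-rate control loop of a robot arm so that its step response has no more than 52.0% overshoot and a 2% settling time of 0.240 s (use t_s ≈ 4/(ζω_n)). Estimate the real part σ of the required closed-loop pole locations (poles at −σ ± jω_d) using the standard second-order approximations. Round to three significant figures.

σ ≈ 16.7

The settling-time spec alone fixes σ = ζω_n = 4/t_s = 4/0.240 = 16.7.
(Overshoot then fixes ζ = 0.204 and hence ω_d = σ·√(1−ζ²)/ζ = 80.1 rad/s.)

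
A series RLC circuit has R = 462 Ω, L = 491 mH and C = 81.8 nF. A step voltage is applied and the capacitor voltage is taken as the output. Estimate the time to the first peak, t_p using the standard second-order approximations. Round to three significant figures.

t_p ≈ 0.000632 s

For a series RLC circuit (capacitor voltage as output), ω_n = 1/√(LC) = 1/√(491 mH · 81.8 nF) = 4990 rad/s.
ζ = (R/2)·√(C/L) = (462/2)·√(81.8 nF/491 mH) = 0.0943.
ω_d = 4990·√(1 − 0.0943²) = 4970 rad/s. t_p = π/ω_d = 0.000632 s.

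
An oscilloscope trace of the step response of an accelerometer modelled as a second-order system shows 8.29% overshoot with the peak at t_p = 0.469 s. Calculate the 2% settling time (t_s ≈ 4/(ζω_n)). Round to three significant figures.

ζ from %OS: ζ = |ln 0.0829|/√(π²+ln²0.0829) = 0.621.
t_p = π/ω_d ⇒ ω_d = 6.70 rad/s; then ω_n = ω_d/√(1−ζ²) = 8.55 rad/s.
t_s ≈ 4/(ζω_n) = 4/(0.621·8.55) = 0.753 s.

t_s ≈ 0.753 s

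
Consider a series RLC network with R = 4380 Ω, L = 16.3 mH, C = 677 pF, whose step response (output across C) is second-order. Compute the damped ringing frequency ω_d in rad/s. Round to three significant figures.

For a series RLC circuit (capacitor voltage as output), ω_n = 1/√(LC) = 1/√(16.3 mH · 677 pF) = 301000 rad/s.
ζ = (R/2)·√(C/L) = (4380/2)·√(677 pF/16.3 mH) = 0.446.
ω_d = ω_n√(1−ζ²) = 269000 rad/s.

ω_d ≈ 269000 rad/s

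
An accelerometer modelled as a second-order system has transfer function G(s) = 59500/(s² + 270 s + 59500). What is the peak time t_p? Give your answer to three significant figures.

t_p ≈ 0.0155 s

Comparing the denominator to s² + 2ζω_n s + ω_n²: ω_n = √59500 = 244 rad/s, and 2ζω_n = 270 so ζ = 270/(2·244) = 0.553.
ω_d = 244·√(1 − 0.553²) = 203 rad/s. Then t_p = π/ω_d = 0.0155 s.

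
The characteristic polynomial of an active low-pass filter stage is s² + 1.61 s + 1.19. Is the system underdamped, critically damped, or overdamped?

underdamped

a² − 4b = 1.61² − 4·1.19 < 0 (complex roots); the system is underdamped.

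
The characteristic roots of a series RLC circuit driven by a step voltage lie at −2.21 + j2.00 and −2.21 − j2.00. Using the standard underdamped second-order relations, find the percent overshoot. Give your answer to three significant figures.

With σ = 2.21, ω_d = 2.00: ω_n = √(σ²+ω_d²) = 2.98 rad/s, ζ = σ/ω_n = 0.741.
%OS = 100 e^{−πζ/√(1−ζ²)} with ζ = 0.741 gives 3.11%.

%OS ≈ 3.11%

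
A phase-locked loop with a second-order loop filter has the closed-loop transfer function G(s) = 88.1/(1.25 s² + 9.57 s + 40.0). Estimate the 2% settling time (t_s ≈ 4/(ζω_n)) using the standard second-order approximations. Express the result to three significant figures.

Dividing through by 1.25: denominator becomes s² + 7.656 s + 32.00.
So ω_n = √32.00 = 5.66 rad/s and ζ = 7.656/(2·5.66) = 0.677.
t_s ≈ 4/(ζω_n) = 1.04 s.

t_s ≈ 1.04 s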